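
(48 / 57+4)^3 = 113.53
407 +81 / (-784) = 319007 / 784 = 406.90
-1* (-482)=482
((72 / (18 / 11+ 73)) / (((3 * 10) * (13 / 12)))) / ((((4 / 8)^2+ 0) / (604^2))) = 2311474176 / 53365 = 43314.42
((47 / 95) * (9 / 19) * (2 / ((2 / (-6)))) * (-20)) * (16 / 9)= 18048 / 361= 49.99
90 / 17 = 5.29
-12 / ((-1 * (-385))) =-0.03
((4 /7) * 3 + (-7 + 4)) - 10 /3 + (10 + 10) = 323 /21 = 15.38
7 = 7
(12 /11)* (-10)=-120 /11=-10.91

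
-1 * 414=-414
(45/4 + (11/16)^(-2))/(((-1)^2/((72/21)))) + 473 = 439445/847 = 518.83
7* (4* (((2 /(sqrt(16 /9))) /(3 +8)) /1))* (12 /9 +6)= 28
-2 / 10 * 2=-2 / 5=-0.40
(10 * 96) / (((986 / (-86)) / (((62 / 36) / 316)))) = -53320 / 116841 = -0.46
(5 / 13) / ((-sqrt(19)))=-5 * sqrt(19) / 247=-0.09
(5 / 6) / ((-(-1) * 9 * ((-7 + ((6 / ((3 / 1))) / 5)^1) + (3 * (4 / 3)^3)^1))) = 25 / 138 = 0.18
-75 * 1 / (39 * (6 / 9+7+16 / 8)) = -75 / 377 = -0.20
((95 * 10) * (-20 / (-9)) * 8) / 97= 152000 / 873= 174.11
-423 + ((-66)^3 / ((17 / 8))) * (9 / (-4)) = 5167737 / 17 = 303984.53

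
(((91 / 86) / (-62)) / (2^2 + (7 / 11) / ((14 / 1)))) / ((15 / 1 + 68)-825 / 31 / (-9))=-429 / 8740868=-0.00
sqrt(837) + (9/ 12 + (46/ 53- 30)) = -6017/ 212 + 3 * sqrt(93) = 0.55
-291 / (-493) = 291 / 493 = 0.59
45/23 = 1.96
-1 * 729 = -729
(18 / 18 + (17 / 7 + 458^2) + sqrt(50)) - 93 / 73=209773.23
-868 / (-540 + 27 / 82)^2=-0.00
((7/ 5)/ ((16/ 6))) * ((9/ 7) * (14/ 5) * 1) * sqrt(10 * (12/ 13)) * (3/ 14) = 81 * sqrt(390)/ 1300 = 1.23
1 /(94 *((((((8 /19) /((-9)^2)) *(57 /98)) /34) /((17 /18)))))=42483 /376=112.99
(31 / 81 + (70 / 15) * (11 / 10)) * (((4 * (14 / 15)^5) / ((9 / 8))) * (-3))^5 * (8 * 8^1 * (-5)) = 215880754037924313244861442909669181882368 / 4970187455316355526447296142578125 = 43435133.18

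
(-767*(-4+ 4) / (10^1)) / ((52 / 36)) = 0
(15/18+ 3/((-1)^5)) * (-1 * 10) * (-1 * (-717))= 15535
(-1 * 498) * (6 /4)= -747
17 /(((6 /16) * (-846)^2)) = 0.00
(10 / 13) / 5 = 2 / 13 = 0.15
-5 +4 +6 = 5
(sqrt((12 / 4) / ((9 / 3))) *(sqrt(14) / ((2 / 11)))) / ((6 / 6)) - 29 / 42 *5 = -145 / 42 + 11 *sqrt(14) / 2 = 17.13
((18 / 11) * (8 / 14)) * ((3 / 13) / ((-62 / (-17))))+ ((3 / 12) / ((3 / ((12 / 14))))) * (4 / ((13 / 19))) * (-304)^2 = 1197528364 / 31031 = 38591.36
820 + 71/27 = 22211/27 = 822.63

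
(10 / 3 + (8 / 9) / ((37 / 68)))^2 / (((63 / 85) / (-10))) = -2325358600 / 6986007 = -332.86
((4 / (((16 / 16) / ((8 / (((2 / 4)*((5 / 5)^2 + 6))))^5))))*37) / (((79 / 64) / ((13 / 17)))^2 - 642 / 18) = -322277166022656 / 1153918551947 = -279.29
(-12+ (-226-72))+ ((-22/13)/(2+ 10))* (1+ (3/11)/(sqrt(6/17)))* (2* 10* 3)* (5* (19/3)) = -22540/39-475* sqrt(102)/39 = -700.96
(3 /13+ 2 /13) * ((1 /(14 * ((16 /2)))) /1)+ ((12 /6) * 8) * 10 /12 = 58255 /4368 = 13.34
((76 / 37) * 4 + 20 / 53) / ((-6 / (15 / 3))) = -42130 / 5883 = -7.16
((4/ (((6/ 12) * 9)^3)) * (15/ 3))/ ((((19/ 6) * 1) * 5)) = 64/ 4617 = 0.01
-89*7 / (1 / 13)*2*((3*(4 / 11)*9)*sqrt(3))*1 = -1749384*sqrt(3) / 11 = -275456.54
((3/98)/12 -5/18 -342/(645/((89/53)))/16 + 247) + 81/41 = 204916076611/824131980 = 248.64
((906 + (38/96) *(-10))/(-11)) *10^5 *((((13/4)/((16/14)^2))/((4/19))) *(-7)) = 5731640403125/8448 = 678461221.96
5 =5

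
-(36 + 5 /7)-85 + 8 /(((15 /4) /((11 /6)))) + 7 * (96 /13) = -270724 /4095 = -66.11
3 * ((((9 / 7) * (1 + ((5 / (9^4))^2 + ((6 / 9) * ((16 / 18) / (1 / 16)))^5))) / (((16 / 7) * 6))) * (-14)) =-11545022755259 / 38263752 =-301722.18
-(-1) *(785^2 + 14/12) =3697357/6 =616226.17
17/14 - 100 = -1383/14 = -98.79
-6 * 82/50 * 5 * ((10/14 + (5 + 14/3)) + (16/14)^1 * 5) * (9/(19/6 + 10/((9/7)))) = -4489992/6895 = -651.20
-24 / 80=-3 / 10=-0.30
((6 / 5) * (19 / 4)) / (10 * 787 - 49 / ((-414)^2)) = 4884786 / 6744432355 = 0.00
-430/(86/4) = -20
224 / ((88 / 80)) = 2240 / 11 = 203.64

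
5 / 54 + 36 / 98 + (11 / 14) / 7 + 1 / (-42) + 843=843.55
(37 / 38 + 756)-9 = 28423 / 38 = 747.97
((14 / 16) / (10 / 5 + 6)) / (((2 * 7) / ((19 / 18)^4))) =130321 / 13436928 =0.01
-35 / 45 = -7 / 9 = -0.78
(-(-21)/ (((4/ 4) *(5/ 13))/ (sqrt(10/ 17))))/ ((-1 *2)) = -273 *sqrt(170)/ 170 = -20.94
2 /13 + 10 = 132 /13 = 10.15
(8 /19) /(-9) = -0.05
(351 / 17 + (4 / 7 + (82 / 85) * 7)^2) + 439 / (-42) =63.84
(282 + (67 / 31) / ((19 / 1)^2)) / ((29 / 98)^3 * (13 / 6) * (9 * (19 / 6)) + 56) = 11881340509472 / 2426780559381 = 4.90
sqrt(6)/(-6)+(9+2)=11 - sqrt(6)/6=10.59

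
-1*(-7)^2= -49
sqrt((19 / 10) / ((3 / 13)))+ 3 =sqrt(7410) / 30+ 3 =5.87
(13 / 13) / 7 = 1 / 7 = 0.14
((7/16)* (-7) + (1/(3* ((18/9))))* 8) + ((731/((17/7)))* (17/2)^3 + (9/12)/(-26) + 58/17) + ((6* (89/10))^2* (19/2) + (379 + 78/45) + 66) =56325783469/265200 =212389.83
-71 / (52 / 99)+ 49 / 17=-116945 / 884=-132.29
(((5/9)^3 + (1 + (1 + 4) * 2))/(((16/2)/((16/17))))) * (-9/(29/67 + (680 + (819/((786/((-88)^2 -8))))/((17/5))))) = -142959776/36877246083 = -0.00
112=112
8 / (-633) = -8 / 633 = -0.01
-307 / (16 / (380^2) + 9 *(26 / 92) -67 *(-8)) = -127451050 / 223576371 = -0.57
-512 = -512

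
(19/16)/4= 19/64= 0.30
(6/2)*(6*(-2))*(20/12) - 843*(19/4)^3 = -5785977/64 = -90405.89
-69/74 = -0.93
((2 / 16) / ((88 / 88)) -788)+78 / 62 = -195081 / 248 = -786.62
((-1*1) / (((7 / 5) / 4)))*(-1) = 20 / 7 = 2.86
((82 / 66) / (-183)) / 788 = -41 / 4758732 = -0.00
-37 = -37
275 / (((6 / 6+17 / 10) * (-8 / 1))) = -1375 / 108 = -12.73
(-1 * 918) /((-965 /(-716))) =-657288 /965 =-681.13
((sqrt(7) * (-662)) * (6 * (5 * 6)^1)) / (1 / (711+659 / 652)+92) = -3426.77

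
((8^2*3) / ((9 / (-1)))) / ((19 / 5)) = -320 / 57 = -5.61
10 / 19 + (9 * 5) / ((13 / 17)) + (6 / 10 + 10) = 86416 / 1235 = 69.97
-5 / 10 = -1 / 2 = -0.50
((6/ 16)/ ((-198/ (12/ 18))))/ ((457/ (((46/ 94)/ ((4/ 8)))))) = -23/ 8505684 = -0.00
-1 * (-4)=4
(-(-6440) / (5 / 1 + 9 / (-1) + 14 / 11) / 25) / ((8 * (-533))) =1771 / 79950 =0.02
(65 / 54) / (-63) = -65 / 3402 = -0.02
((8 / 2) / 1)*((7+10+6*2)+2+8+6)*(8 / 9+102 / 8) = 2455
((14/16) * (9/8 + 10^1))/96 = 623/6144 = 0.10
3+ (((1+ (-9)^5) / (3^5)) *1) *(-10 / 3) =812.99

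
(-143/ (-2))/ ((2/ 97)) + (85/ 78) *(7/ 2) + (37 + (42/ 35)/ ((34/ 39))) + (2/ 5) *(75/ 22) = 128039708/ 36465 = 3511.30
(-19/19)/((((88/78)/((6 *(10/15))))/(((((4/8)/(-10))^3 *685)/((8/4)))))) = 5343/35200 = 0.15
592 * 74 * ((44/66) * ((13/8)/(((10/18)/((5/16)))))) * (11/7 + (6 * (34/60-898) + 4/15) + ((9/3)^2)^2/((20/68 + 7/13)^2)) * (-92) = 66630828760639/5152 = 12933002476.83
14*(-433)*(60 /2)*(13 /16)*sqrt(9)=-1773135 /4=-443283.75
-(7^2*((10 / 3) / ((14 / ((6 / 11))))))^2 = -4900 / 121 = -40.50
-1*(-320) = 320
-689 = -689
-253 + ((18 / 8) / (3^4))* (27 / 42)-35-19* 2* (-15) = 282.02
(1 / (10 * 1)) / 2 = 1 / 20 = 0.05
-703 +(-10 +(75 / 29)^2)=-594008 / 841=-706.31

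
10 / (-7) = -10 / 7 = -1.43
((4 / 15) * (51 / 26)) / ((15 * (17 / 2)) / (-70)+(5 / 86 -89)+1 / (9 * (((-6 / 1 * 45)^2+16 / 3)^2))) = -489560671705504 / 84947614369114575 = -0.01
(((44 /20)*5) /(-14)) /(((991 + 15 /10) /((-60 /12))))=11 /2779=0.00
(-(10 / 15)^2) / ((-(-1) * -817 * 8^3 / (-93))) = -31 / 313728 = -0.00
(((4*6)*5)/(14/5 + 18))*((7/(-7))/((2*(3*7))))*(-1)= 25/182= 0.14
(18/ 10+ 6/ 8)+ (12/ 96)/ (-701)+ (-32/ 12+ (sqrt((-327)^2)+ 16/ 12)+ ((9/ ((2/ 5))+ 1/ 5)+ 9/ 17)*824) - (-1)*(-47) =19422.25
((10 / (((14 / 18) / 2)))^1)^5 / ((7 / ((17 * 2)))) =6424531200000 / 117649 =54607614.17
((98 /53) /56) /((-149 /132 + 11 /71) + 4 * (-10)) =-16401 /20352371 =-0.00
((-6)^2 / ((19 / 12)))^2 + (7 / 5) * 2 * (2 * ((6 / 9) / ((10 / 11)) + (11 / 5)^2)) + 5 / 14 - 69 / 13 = 543.22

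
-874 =-874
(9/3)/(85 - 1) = 1/28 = 0.04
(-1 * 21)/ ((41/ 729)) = -15309/ 41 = -373.39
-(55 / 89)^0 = -1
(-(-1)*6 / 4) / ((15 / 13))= 13 / 10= 1.30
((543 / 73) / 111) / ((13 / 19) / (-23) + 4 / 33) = 2610201 / 3562619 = 0.73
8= 8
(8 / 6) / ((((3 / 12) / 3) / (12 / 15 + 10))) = 864 / 5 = 172.80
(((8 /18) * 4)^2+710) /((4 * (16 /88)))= 317713 /324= 980.60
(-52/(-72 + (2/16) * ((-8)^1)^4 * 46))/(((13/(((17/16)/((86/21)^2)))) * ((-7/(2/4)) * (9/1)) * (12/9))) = 0.00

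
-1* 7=-7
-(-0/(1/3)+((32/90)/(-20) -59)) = 13279/225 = 59.02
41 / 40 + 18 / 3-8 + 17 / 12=53 / 120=0.44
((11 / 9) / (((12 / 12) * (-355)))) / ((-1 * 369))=0.00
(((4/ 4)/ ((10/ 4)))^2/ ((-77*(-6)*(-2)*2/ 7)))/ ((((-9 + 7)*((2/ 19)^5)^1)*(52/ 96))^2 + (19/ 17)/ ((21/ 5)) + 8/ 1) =-2188790654034957/ 29853081269879646350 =-0.00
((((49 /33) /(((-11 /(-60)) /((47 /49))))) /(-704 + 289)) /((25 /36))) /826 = -3384 /103693975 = -0.00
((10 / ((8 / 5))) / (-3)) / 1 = -25 / 12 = -2.08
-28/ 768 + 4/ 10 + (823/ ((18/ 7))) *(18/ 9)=1844567/ 2880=640.47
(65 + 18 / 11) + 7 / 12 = 8873 / 132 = 67.22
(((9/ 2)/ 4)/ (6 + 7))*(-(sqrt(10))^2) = -45/ 52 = -0.87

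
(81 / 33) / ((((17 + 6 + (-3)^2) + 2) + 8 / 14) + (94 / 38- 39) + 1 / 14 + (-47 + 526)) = 7182 / 1396043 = 0.01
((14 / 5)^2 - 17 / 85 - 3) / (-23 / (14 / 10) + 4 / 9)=-7308 / 25175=-0.29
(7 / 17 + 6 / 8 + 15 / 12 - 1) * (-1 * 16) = -384 / 17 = -22.59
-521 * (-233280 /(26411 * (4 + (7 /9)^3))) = 1029.37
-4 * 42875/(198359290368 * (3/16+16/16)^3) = -1372000/2657317134051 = -0.00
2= 2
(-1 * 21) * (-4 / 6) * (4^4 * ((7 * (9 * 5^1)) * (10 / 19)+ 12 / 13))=147581952 / 247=597497.78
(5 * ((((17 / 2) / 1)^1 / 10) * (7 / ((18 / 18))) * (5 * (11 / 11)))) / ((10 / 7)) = 833 / 8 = 104.12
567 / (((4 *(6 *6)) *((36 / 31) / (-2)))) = -217 / 32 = -6.78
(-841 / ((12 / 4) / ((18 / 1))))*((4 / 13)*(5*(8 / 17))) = -807360 / 221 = -3653.21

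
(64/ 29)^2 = 4096/ 841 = 4.87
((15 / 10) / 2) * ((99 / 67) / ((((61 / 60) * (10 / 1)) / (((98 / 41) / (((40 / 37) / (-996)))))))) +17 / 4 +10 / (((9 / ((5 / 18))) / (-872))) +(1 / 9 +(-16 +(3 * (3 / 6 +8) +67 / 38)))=-2545604613821 / 5157712260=-493.55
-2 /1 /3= -2 /3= -0.67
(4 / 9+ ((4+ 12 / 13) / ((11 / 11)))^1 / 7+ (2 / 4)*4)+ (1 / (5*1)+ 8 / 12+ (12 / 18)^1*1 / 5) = 4.15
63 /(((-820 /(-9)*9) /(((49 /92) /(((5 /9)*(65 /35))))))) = 194481 /4903600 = 0.04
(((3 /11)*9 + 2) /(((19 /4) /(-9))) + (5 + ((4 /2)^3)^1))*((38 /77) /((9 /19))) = 36214 /7623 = 4.75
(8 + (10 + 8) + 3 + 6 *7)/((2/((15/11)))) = 1065/22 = 48.41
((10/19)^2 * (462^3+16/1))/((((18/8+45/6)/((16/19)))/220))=138844490752000/267501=519042884.89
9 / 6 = 3 / 2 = 1.50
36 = 36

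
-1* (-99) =99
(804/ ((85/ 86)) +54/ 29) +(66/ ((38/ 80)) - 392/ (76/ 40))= 35030354/ 46835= 747.95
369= 369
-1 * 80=-80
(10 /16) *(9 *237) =10665 /8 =1333.12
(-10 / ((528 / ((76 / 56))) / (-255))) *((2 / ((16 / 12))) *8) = 24225 / 308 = 78.65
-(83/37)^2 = -6889/1369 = -5.03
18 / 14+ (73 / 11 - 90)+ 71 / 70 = -8917 / 110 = -81.06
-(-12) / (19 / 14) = 168 / 19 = 8.84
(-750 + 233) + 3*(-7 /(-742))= -54799 /106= -516.97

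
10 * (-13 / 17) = -130 / 17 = -7.65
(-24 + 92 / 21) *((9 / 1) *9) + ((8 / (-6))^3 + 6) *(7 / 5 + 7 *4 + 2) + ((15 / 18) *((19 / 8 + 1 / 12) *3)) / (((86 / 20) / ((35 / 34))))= -16288406573 / 11052720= -1473.70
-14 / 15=-0.93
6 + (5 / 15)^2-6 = 1 / 9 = 0.11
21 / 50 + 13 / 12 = 451 / 300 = 1.50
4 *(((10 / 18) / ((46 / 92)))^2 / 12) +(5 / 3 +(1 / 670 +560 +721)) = 208898203 / 162810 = 1283.08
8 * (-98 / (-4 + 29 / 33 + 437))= -12936 / 7159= -1.81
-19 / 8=-2.38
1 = 1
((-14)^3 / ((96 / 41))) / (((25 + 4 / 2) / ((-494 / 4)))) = 3473561 / 648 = 5360.43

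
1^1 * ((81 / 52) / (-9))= -9 / 52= -0.17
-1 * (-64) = 64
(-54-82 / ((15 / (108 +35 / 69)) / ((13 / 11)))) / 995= -8595932 / 11328075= -0.76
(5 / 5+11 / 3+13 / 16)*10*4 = 1315 / 6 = 219.17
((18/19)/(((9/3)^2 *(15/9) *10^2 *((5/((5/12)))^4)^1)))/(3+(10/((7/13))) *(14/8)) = 1/1165536000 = 0.00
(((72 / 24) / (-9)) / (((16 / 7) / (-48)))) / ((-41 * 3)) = -7 / 123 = -0.06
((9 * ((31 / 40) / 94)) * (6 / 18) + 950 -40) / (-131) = -3421693 / 492560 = -6.95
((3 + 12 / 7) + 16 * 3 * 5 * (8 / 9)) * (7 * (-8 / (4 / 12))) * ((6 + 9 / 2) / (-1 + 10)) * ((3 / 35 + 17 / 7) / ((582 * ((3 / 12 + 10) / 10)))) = -6447232 / 35793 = -180.13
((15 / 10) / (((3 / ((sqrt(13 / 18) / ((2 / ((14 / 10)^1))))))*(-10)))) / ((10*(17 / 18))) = -21*sqrt(26) / 34000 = -0.00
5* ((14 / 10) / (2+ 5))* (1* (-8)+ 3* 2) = -2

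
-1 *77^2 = -5929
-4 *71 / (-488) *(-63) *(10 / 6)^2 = -12425 / 122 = -101.84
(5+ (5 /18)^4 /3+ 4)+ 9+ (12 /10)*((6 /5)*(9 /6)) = 158739337 /7873200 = 20.16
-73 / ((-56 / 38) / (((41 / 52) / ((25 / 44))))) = 625537 / 9100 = 68.74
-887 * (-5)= 4435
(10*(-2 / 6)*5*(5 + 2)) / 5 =-70 / 3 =-23.33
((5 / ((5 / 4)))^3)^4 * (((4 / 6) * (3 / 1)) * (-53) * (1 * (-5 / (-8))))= -1111490560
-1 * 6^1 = -6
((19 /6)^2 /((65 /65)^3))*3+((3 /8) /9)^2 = 17329 /576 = 30.09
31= 31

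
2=2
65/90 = 13/18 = 0.72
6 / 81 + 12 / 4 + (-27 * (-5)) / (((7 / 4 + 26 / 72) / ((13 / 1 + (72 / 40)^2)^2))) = 1081686121 / 64125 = 16868.40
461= 461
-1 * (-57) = 57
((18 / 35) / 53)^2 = 324 / 3441025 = 0.00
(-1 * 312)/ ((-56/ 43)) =1677/ 7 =239.57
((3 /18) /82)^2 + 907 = 219552049 /242064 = 907.00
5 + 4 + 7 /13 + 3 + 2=189 /13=14.54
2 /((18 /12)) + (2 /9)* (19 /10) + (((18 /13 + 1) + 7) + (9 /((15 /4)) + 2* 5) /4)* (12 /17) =10.57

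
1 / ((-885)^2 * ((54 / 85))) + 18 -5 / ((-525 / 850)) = 1545146399 / 59211810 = 26.10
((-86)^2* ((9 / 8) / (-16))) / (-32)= 16641 / 1024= 16.25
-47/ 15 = -3.13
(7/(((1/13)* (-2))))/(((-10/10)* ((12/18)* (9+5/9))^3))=1791153/10176896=0.18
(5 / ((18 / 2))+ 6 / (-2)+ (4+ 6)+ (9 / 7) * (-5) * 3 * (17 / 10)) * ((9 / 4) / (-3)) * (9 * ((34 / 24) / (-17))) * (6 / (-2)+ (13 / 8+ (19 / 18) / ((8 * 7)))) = 4345693 / 225792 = 19.25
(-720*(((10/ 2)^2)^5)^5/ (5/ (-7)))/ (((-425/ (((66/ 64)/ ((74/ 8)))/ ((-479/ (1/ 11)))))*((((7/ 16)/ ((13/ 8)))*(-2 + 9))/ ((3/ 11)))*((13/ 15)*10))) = 1726618847897043451666831970214843750/ 23199407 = 74425128534407946361164830000.00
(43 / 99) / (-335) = -43 / 33165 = -0.00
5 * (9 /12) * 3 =45 /4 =11.25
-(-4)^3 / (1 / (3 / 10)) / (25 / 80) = 1536 / 25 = 61.44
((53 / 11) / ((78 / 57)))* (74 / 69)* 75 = 931475 / 3289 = 283.21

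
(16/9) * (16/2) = 128/9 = 14.22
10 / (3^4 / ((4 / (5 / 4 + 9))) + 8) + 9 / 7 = 32161 / 24143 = 1.33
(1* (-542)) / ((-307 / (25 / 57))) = 13550 / 17499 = 0.77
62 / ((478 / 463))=14353 / 239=60.05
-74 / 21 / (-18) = 37 / 189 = 0.20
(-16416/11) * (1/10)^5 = -513/34375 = -0.01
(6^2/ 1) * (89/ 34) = 1602/ 17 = 94.24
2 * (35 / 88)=35 / 44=0.80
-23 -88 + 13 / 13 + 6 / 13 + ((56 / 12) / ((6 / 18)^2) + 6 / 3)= -852 / 13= -65.54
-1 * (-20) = 20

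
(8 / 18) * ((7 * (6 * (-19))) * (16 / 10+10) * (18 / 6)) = -61712 / 5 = -12342.40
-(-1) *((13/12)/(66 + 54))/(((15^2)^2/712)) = 1157/9112500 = 0.00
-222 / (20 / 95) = -2109 / 2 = -1054.50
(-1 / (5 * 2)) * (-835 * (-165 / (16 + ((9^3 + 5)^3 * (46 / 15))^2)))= -6199875 / 661792770433639841312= -0.00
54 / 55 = 0.98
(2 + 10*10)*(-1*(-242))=24684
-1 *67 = -67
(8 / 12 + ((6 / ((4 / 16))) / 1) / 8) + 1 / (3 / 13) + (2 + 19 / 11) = 129 / 11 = 11.73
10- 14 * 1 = -4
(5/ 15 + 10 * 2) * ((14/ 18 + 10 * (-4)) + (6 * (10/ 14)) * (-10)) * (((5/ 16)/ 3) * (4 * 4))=-1577155/ 567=-2781.58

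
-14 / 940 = -7 / 470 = -0.01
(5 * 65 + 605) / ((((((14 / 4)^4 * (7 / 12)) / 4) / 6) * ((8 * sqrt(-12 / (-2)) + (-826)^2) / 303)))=1130009460480 / 9979167821791 - 649244160 * sqrt(6) / 488979223267759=0.11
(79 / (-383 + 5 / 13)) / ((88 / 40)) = -5135 / 54714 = -0.09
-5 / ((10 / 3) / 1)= -3 / 2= -1.50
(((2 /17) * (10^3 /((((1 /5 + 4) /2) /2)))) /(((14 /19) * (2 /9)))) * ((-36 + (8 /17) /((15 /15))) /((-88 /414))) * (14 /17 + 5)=160348410000 /240737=666072.98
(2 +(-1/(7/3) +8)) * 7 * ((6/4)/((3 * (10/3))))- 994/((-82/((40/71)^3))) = 50502881/4133620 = 12.22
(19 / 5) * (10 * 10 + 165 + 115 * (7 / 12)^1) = 15143 / 12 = 1261.92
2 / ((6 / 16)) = 16 / 3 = 5.33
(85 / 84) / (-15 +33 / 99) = -85 / 1232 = -0.07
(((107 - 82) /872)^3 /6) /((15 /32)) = 3125 /372968352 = 0.00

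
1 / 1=1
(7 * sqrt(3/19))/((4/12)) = 21 * sqrt(57)/19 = 8.34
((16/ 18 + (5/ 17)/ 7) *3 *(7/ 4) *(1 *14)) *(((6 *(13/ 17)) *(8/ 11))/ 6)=38.05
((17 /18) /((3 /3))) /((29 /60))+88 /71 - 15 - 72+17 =-412664 /6177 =-66.81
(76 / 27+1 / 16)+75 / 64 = 6997 / 1728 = 4.05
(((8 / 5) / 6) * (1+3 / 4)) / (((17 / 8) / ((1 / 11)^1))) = 56 / 2805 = 0.02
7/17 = 0.41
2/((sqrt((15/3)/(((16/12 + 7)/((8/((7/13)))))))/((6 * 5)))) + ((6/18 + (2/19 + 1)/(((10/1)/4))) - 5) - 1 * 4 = -2344/285 + 5 * sqrt(2730)/13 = 11.87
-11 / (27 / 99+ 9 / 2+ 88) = -242 / 2041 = -0.12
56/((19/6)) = 336/19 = 17.68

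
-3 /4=-0.75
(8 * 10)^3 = 512000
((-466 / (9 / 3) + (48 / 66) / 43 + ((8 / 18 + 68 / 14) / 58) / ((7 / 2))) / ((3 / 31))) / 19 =-29120830840 / 344804229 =-84.46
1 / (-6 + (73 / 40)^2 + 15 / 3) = 0.43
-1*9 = -9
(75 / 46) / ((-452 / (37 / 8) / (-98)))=135975 / 83168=1.63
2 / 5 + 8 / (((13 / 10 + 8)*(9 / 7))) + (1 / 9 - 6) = -20171 / 4185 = -4.82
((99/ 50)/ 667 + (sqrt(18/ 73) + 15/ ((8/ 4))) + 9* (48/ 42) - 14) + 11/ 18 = 3* sqrt(146)/ 73 + 9244187/ 2101050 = 4.90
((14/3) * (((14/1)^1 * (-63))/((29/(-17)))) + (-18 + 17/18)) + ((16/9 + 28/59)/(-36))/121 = 80351833501/33539022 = 2395.77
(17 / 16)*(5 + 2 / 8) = 357 / 64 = 5.58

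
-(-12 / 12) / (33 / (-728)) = -728 / 33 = -22.06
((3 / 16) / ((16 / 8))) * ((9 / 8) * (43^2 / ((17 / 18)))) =449307 / 2176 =206.48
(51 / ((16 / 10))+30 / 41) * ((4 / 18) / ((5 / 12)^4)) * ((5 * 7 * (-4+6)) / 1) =17248896 / 1025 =16828.19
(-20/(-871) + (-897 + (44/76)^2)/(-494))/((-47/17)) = -14359764/21598991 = -0.66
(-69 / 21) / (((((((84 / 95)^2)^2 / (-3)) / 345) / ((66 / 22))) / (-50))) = -5385922578125 / 6453888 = -834523.71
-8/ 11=-0.73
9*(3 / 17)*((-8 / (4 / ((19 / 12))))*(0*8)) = 0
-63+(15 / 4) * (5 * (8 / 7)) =-291 / 7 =-41.57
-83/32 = -2.59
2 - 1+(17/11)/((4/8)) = 45/11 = 4.09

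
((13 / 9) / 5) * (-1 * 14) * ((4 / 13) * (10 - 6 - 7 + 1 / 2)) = 28 / 9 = 3.11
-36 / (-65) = 36 / 65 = 0.55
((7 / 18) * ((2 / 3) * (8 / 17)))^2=3136 / 210681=0.01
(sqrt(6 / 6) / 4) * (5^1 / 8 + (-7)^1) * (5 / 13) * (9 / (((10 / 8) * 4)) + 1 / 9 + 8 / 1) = -6.08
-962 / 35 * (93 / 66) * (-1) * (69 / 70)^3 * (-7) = -4898397699 / 18865000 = -259.66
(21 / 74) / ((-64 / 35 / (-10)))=3675 / 2368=1.55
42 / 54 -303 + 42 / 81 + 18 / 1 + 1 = -7633 / 27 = -282.70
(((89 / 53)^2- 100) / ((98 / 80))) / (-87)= 74280 / 81461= 0.91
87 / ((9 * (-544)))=-29 / 1632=-0.02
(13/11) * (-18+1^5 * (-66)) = -1092/11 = -99.27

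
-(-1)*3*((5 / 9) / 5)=1 / 3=0.33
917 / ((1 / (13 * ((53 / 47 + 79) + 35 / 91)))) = 45109981 / 47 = 959786.83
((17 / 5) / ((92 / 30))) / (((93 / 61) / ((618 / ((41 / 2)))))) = 640866 / 29233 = 21.92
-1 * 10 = -10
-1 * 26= -26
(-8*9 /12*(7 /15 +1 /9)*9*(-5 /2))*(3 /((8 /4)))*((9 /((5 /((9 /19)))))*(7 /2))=66339 /190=349.15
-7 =-7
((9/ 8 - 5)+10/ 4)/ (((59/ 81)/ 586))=-261063/ 236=-1106.20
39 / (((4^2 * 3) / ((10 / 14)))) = 65 / 112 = 0.58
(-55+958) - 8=895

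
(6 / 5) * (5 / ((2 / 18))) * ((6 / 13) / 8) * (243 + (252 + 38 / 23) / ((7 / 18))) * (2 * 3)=35024805 / 2093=16734.26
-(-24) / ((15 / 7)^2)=392 / 75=5.23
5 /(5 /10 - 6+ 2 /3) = -30 /29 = -1.03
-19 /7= -2.71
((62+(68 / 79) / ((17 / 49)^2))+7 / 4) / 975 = 380881 / 5237700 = 0.07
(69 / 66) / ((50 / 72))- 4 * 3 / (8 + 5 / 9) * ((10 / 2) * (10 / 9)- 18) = 474 / 25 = 18.96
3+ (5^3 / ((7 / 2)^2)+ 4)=843 / 49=17.20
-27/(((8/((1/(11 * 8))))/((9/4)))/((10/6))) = -405/2816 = -0.14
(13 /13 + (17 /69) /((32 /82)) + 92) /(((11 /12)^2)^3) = 6430378752 /40745903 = 157.82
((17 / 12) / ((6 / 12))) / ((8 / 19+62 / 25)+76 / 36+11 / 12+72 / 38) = 48450 / 133783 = 0.36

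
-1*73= -73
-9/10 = -0.90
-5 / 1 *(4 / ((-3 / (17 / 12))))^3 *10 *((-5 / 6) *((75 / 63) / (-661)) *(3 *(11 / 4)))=168884375 / 40476996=4.17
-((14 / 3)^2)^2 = -38416 / 81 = -474.27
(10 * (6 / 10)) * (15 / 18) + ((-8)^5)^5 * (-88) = 3324546003940230230441989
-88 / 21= -4.19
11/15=0.73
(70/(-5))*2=-28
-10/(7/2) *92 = -262.86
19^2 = 361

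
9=9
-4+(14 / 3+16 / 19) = 86 / 57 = 1.51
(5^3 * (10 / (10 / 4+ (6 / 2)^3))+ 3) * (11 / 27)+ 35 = 53.49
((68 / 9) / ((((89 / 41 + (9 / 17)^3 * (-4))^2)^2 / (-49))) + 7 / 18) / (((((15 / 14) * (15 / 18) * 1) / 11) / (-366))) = 268021.91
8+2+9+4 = 23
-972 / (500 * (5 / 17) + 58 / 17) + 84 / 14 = -588 / 1279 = -0.46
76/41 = 1.85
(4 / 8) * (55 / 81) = 55 / 162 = 0.34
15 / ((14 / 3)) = 3.21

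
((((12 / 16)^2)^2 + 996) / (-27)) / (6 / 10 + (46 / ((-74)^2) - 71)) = 0.52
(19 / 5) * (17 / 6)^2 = 5491 / 180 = 30.51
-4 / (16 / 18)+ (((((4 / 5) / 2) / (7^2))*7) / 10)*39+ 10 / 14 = -3.56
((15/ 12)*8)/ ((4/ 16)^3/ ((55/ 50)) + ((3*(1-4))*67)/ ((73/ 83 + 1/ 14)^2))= -4298008000/ 286591285339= -0.01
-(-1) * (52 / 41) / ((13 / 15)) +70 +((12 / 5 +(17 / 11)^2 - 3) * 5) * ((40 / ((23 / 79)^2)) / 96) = 1817436325 / 15746214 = 115.42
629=629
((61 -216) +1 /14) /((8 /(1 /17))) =-1.14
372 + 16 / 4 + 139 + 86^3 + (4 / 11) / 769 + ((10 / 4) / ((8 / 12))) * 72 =5387038023 / 8459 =636841.00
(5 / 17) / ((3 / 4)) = 20 / 51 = 0.39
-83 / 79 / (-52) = 83 / 4108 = 0.02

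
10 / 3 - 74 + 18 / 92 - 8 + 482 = 55687 / 138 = 403.53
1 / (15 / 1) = 1 / 15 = 0.07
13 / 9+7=76 / 9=8.44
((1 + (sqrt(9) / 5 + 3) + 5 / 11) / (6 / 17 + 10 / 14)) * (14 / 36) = 115787 / 62865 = 1.84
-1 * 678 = -678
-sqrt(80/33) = -4 *sqrt(165)/33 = -1.56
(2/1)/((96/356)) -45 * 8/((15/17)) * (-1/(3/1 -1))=2537/12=211.42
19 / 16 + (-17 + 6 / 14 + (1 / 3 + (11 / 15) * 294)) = 336923 / 1680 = 200.55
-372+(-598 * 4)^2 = 5721292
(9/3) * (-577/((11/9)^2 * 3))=-46737/121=-386.26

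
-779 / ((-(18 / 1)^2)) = 779 / 324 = 2.40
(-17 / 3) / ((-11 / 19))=323 / 33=9.79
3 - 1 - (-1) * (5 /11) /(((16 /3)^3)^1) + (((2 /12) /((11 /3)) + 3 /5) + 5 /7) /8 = 3426677 /1576960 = 2.17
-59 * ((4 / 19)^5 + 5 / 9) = -730992949 / 22284891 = -32.80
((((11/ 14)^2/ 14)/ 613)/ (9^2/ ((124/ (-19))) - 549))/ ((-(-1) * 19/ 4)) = -7502/ 278106425415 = -0.00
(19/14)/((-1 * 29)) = -19/406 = -0.05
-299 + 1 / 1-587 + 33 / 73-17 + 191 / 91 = -5975040 / 6643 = -899.45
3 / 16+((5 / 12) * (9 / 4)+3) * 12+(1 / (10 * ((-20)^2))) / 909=47.44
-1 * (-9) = 9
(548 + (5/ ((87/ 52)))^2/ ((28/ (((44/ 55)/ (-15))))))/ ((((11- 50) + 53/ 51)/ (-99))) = 370180729/ 259028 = 1429.11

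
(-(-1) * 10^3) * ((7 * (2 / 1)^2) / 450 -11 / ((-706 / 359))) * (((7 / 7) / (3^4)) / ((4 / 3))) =4492045 / 85779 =52.37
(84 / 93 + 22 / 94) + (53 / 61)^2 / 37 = 232223502 / 200595389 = 1.16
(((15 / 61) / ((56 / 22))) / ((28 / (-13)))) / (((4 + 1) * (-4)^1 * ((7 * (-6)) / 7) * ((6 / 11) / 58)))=-45617 / 1147776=-0.04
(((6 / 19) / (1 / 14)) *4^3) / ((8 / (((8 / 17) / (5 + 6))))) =5376 / 3553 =1.51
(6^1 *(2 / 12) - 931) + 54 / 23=-21336 / 23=-927.65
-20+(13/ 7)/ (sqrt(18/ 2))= -407/ 21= -19.38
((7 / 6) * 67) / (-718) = -469 / 4308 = -0.11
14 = 14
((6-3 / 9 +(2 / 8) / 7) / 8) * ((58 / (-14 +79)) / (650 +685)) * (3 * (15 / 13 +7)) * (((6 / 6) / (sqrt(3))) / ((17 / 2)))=736223 * sqrt(3) / 1610891100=0.00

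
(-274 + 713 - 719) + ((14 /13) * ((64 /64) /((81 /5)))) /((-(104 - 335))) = -280.00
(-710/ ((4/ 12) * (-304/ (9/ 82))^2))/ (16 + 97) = -86265/ 35109392896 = -0.00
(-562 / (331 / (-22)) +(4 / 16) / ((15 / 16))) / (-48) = -11674 / 14895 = -0.78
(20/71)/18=10/639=0.02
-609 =-609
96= 96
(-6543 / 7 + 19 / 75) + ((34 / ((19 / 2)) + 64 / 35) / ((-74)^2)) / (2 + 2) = -51043140563 / 54623100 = -934.46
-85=-85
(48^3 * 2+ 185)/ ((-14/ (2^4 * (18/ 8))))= -3984642/ 7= -569234.57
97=97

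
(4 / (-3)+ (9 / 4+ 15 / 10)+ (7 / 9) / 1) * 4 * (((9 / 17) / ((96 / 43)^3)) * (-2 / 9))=-9143305 / 67682304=-0.14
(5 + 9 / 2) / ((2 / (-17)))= -323 / 4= -80.75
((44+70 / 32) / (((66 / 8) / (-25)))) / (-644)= 18475 / 85008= 0.22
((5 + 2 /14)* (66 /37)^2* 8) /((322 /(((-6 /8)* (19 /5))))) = -8938512 /7714315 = -1.16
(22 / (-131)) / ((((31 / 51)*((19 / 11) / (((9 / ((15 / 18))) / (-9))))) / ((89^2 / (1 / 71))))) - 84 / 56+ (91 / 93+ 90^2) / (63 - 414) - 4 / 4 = 87686068454527 / 812484270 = 107923.40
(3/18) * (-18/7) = -3/7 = -0.43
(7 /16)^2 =49 /256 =0.19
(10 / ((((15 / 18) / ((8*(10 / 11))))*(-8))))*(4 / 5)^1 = -96 / 11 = -8.73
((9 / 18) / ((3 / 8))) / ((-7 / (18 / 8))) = -3 / 7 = -0.43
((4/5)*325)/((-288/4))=-65/18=-3.61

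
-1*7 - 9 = -16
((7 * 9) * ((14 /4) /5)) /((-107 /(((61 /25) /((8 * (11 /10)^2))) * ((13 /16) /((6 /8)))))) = -116571 /1035760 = -0.11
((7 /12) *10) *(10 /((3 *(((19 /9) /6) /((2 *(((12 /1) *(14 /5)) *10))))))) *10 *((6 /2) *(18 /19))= 381024000 /361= 1055468.14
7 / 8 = 0.88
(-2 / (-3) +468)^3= 102941904.30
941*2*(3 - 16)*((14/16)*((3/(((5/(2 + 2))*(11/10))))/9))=-171262/33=-5189.76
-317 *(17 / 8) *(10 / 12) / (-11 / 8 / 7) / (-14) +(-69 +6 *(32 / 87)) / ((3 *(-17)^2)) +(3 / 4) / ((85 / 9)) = -564558551 / 2765730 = -204.13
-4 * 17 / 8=-17 / 2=-8.50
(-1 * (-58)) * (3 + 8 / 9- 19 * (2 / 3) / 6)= 928 / 9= 103.11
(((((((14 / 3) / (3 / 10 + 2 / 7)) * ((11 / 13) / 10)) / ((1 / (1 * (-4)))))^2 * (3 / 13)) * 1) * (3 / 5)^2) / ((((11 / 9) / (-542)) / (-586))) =14495242519296 / 92328925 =156995.68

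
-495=-495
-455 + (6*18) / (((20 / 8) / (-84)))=-20419 / 5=-4083.80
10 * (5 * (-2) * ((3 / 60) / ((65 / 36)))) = -36 / 13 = -2.77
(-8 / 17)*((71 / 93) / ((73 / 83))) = -47144 / 115413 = -0.41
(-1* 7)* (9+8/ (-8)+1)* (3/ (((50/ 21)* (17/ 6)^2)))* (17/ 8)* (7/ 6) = -83349/ 3400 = -24.51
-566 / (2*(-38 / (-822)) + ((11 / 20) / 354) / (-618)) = -339280368480 / 55420733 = -6121.90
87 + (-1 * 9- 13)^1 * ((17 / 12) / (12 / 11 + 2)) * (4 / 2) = 401 / 6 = 66.83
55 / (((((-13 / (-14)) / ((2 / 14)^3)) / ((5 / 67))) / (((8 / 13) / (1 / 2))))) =8800 / 554827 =0.02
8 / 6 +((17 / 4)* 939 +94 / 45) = 718951 / 180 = 3994.17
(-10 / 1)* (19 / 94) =-95 / 47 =-2.02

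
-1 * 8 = -8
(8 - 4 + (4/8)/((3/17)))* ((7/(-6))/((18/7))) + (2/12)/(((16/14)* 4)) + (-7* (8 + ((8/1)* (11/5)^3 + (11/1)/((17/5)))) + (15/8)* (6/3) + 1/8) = -7426148983/11016000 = -674.12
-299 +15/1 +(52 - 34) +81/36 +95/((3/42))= 4265/4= 1066.25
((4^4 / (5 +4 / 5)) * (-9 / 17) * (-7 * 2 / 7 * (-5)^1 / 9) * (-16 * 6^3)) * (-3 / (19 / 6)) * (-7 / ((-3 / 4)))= -7431782400 / 9367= -793400.49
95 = 95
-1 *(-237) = 237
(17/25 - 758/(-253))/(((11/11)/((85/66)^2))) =6.10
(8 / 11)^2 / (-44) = -16 / 1331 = -0.01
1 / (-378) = -1 / 378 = -0.00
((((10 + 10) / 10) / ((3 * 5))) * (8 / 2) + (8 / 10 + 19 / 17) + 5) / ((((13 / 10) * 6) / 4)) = 3.82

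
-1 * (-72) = 72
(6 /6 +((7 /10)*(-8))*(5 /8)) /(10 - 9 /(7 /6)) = -35 /32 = -1.09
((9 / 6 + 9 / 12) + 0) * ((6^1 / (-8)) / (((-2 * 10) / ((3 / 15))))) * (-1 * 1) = -27 / 1600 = -0.02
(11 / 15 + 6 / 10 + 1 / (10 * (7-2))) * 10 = 203 / 15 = 13.53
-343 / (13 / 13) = -343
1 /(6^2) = 1 /36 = 0.03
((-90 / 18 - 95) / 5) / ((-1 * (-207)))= -20 / 207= -0.10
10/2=5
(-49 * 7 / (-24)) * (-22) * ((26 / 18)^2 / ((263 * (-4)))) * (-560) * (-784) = 17496759280 / 63909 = 273776.14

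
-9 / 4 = -2.25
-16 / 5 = -3.20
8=8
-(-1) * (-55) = -55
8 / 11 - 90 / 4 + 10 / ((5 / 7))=-171 / 22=-7.77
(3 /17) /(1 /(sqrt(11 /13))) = 0.16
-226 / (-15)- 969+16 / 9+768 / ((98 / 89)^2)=-34438207 / 108045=-318.74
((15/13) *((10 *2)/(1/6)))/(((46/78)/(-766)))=-179843.48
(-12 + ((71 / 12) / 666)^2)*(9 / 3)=-36.00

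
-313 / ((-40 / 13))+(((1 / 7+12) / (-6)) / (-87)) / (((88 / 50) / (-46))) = 81285943 / 803880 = 101.12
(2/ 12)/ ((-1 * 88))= -1/ 528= -0.00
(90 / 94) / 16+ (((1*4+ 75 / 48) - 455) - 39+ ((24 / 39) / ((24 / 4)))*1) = -3580033 / 7332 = -488.28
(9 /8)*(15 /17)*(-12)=-405 /34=-11.91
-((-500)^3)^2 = -15625000000000000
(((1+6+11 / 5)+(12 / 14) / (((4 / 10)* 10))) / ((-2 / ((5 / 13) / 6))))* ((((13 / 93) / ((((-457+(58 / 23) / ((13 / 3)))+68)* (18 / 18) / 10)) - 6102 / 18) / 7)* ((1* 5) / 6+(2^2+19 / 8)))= 417435498296483 / 3962921481792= 105.34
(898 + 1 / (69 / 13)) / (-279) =-61975 / 19251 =-3.22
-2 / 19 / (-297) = 2 / 5643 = 0.00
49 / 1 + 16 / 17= 849 / 17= 49.94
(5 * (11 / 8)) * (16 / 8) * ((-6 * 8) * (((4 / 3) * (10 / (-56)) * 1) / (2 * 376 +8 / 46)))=253 / 1211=0.21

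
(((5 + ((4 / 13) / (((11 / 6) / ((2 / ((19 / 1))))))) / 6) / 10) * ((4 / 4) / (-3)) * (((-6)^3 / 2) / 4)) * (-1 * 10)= -122337 / 2717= -45.03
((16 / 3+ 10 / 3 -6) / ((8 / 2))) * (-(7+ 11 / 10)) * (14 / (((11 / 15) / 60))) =-68040 / 11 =-6185.45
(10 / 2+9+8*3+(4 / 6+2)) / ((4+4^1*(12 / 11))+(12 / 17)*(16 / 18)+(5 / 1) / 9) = 68442 / 16067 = 4.26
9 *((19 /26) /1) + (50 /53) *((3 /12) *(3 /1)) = 5019 /689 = 7.28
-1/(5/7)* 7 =-49/5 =-9.80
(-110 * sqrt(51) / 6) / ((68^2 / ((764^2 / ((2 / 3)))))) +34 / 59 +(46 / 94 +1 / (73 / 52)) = 359911 / 202429-2006455 * sqrt(51) / 578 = -24788.80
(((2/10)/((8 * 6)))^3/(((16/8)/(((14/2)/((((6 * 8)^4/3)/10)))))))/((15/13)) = 91/73383542784000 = 0.00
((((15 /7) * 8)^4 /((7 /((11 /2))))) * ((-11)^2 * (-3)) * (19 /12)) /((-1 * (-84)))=-54624240000 /117649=-464298.38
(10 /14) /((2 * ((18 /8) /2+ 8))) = 20 /511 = 0.04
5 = 5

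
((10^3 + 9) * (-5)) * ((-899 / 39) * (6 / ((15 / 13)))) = 1814182 / 3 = 604727.33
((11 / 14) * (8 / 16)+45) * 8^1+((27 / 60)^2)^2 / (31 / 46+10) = 363.15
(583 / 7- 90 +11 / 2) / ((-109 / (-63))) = -153 / 218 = -0.70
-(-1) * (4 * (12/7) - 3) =27/7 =3.86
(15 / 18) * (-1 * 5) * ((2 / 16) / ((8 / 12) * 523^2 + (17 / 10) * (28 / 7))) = -125 / 43766272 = -0.00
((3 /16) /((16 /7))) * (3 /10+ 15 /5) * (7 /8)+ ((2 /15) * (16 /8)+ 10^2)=6174937 /61440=100.50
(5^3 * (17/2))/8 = 2125/16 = 132.81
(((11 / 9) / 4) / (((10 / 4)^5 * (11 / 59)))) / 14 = 236 / 196875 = 0.00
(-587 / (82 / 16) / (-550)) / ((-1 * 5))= -2348 / 56375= -0.04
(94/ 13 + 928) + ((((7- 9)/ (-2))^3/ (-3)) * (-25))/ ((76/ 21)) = 937.53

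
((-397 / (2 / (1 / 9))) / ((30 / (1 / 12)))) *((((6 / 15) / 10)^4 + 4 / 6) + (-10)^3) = 464924217559 / 7593750000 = 61.22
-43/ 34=-1.26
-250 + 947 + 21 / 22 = 15355 / 22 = 697.95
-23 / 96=-0.24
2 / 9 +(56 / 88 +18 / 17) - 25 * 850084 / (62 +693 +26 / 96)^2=-78166641438157 / 2211933255147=-35.34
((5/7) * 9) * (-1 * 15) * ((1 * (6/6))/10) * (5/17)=-675/238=-2.84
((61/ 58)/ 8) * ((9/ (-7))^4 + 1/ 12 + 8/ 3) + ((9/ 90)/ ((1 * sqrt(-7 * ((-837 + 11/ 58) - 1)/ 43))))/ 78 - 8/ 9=-6742453/ 40106304 + sqrt(848336594)/ 265317780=-0.17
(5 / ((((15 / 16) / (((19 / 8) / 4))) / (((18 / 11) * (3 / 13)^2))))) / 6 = 171 / 3718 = 0.05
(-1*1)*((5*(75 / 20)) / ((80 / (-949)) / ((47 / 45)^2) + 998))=-157225575 / 8367945272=-0.02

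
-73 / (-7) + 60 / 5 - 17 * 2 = -81 / 7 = -11.57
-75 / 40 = -15 / 8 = -1.88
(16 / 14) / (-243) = -8 / 1701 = -0.00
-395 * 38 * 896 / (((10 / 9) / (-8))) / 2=48416256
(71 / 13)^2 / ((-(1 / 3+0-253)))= 15123 / 128102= 0.12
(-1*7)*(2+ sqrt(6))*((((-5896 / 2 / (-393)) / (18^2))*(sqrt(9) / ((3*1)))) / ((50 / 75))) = -5159*sqrt(6) / 21222-5159 / 10611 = -1.08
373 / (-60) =-373 / 60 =-6.22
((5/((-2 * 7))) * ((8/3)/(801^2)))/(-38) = 10/255998799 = 0.00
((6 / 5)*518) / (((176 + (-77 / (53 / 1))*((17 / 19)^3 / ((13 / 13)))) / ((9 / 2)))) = 564920958 / 35334695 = 15.99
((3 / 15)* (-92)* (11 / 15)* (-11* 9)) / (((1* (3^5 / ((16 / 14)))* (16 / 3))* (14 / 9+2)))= 2783 / 8400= 0.33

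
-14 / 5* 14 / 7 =-28 / 5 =-5.60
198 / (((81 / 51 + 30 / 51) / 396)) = 1332936 / 37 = 36025.30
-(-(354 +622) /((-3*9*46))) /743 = -488 /461403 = -0.00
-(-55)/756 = 0.07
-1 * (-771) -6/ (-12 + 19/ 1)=5391/ 7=770.14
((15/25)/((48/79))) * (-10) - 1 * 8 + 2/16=-71/4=-17.75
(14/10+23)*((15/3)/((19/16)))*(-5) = -9760/19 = -513.68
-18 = -18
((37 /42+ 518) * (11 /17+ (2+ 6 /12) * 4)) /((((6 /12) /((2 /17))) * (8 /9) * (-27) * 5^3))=-3944533 /9103500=-0.43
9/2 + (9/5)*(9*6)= 1017/10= 101.70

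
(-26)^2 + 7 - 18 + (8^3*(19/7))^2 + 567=94694352/49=1932537.80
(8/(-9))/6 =-4/27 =-0.15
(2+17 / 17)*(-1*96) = -288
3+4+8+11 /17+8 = 23.65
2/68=1/34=0.03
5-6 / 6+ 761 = 765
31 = 31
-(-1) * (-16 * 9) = -144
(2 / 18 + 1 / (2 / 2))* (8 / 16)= 0.56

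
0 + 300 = 300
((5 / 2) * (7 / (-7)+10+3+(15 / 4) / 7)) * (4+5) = 15795 / 56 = 282.05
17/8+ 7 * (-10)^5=-5599983/8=-699997.88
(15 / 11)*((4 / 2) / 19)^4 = 240 / 1433531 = 0.00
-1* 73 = -73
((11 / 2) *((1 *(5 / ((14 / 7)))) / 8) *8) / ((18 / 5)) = 275 / 72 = 3.82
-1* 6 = -6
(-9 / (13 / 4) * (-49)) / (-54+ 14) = -441 / 130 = -3.39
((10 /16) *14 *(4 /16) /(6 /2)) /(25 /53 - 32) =-1855 /80208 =-0.02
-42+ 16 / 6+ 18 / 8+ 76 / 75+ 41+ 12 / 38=5.25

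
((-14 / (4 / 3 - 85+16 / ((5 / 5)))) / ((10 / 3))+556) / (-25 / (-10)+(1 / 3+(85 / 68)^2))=3870192 / 30595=126.50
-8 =-8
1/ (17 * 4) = 1/ 68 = 0.01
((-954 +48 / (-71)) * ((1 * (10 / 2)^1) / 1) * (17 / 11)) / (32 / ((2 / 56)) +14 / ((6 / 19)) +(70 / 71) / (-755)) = -237267810 / 30243899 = -7.85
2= 2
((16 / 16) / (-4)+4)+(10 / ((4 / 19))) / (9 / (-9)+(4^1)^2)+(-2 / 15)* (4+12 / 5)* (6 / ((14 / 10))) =1369 / 420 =3.26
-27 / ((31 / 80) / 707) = -1527120 / 31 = -49261.94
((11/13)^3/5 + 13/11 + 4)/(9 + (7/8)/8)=41010304/70446805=0.58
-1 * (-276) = 276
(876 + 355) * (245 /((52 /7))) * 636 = 25821171.92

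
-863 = -863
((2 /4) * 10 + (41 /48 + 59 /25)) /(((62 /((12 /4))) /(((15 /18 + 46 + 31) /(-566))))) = -0.05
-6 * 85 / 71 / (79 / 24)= -12240 / 5609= -2.18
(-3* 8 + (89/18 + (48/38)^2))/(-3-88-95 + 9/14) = 158837/1686231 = 0.09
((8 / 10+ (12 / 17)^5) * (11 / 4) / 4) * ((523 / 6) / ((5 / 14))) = 69704953087 / 425957100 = 163.64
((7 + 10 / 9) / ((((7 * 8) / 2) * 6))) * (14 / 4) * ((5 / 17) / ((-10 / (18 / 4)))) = -73 / 3264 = -0.02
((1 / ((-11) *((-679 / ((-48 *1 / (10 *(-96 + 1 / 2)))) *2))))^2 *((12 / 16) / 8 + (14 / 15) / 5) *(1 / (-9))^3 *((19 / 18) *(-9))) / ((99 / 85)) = 217379 / 6119883214181092125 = 0.00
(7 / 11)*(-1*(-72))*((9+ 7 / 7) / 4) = 1260 / 11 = 114.55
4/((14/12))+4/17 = 436/119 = 3.66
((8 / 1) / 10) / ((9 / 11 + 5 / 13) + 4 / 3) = 429 / 1360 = 0.32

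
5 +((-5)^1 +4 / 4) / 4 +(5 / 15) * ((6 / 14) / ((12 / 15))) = 117 / 28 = 4.18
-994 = -994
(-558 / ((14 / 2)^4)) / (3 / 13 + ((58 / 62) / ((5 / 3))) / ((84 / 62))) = -72540 / 201341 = -0.36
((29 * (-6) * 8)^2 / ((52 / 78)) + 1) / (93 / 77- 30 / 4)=-447600538 / 969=-461920.06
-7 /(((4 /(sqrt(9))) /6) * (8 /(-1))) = 63 /16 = 3.94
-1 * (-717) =717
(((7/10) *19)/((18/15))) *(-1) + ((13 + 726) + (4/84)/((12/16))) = 183451/252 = 727.98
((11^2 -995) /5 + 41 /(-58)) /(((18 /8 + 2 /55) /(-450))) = 34543.11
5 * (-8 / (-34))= 20 / 17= 1.18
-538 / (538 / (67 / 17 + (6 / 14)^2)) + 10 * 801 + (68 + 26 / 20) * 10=7246163 / 833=8698.88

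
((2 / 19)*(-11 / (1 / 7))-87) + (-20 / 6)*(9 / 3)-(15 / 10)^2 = -8159 / 76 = -107.36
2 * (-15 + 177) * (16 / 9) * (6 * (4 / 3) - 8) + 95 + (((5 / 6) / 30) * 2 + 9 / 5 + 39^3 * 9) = 48057107 / 90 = 533967.86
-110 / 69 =-1.59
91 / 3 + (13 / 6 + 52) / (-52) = 703 / 24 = 29.29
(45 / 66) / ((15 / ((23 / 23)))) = 1 / 22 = 0.05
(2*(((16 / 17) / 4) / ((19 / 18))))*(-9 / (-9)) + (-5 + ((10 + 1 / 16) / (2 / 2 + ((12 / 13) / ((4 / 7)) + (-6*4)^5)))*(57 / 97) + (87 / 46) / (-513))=-48958224226381297 / 10741477001733216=-4.56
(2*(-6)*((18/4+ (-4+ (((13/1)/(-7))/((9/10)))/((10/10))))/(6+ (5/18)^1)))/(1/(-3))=-7092/791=-8.97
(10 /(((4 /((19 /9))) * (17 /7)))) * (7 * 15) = 228.19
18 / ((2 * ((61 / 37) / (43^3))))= 26475831 / 61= 434030.02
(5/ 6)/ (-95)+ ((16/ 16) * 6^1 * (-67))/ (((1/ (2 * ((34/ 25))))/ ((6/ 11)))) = -18698099/ 31350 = -596.43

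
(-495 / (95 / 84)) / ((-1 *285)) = 2772 / 1805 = 1.54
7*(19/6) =133/6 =22.17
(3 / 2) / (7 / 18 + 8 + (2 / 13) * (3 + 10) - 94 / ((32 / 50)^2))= -1728 / 252407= -0.01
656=656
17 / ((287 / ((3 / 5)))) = 51 / 1435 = 0.04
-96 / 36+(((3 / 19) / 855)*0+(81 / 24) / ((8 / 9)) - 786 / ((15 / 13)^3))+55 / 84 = -509.87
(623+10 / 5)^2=390625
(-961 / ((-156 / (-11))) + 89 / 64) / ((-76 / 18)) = 496995 / 31616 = 15.72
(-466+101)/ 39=-365/ 39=-9.36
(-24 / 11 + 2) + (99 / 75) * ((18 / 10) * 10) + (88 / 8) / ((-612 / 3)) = 23.52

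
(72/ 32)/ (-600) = -3/ 800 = -0.00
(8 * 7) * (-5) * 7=-1960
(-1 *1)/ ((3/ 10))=-10/ 3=-3.33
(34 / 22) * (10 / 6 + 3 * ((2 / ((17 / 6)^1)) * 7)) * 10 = 8410 / 33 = 254.85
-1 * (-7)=7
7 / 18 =0.39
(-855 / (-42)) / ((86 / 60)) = 4275 / 301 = 14.20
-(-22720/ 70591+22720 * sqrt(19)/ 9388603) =22720/ 70591 -22720 * sqrt(19)/ 9388603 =0.31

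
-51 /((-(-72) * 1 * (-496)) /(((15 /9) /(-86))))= -85 /3071232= -0.00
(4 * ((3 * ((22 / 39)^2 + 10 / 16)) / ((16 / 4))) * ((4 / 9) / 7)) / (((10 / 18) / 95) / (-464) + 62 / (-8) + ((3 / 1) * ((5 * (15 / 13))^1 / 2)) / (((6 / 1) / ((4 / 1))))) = -50590616 / 557772033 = -0.09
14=14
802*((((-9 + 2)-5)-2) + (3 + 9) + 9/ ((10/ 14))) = 42506/ 5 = 8501.20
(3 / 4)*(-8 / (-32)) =3 / 16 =0.19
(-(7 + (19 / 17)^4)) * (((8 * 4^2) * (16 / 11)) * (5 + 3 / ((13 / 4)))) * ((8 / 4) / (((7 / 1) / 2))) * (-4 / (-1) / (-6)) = 11714035712 / 3257319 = 3596.22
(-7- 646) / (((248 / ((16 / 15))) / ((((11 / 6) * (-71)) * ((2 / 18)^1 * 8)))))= 4079944 / 12555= 324.97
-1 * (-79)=79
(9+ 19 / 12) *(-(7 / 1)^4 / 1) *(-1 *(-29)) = -8842883 / 12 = -736906.92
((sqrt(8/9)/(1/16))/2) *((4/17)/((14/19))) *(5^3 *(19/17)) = 1444000 *sqrt(2)/6069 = 336.48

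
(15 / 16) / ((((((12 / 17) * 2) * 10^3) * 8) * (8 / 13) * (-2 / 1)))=-221 / 3276800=-0.00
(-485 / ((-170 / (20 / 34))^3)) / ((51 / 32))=0.00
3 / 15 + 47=236 / 5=47.20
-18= -18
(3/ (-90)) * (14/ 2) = -7/ 30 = -0.23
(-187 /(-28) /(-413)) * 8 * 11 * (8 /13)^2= -263296 /488579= -0.54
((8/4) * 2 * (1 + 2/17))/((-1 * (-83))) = 76/1411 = 0.05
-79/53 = -1.49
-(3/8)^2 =-9/64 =-0.14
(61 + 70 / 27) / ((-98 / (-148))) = 127058 / 1323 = 96.04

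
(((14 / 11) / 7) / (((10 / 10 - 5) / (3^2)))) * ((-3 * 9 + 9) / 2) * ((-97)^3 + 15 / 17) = -628374753 / 187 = -3360292.80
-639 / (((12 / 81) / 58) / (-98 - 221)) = 159607503 / 2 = 79803751.50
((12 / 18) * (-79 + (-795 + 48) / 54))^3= -237048.96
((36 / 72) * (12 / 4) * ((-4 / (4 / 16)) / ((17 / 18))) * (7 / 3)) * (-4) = 4032 / 17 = 237.18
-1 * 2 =-2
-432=-432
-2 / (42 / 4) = -4 / 21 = -0.19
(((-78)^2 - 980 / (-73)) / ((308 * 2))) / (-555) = -0.02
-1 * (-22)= 22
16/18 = 8/9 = 0.89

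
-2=-2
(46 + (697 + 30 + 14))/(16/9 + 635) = 7083/5731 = 1.24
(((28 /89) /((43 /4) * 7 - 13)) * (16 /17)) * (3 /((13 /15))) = 26880 /1632527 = 0.02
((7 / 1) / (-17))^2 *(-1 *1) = -49 / 289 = -0.17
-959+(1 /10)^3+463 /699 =-669877301 /699000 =-958.34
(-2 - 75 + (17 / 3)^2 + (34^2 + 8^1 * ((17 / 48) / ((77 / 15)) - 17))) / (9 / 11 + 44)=1352269 / 62118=21.77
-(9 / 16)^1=-9 / 16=-0.56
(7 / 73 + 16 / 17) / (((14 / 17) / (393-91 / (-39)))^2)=854858719 / 3577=238987.62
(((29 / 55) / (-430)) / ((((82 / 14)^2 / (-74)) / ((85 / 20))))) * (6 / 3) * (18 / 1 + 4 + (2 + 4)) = 12513326 / 19877825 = 0.63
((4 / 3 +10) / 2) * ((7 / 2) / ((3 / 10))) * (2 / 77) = 170 / 99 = 1.72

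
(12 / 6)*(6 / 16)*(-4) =-3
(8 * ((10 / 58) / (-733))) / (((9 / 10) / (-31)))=12400 / 191313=0.06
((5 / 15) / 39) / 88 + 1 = 10297 / 10296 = 1.00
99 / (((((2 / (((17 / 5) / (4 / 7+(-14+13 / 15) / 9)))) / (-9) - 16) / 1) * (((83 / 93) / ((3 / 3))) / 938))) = -6526.81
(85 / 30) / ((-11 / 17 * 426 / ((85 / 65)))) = -4913 / 365508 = -0.01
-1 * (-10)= 10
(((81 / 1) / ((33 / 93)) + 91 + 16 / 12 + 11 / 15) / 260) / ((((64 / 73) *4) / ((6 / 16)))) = 3870533 / 29286400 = 0.13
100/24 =25/6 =4.17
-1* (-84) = 84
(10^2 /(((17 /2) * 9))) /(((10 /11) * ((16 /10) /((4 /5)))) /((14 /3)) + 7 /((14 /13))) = 30800 /162333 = 0.19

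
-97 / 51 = -1.90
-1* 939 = -939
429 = 429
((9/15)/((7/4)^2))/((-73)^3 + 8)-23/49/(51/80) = -3578885248/4860667455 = -0.74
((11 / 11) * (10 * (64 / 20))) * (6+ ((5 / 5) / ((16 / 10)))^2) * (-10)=-2045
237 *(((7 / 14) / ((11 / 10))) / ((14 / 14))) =1185 / 11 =107.73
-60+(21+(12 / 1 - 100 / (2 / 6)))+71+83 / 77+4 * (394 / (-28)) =-23963 / 77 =-311.21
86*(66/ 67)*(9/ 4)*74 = 945054/ 67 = 14105.28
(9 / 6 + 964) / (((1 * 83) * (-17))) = -1931 / 2822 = -0.68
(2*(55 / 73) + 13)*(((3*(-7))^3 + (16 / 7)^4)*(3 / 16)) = -70434487125 / 2804368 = -25115.99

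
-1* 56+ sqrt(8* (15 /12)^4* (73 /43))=-56+ 25* sqrt(6278) /344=-50.24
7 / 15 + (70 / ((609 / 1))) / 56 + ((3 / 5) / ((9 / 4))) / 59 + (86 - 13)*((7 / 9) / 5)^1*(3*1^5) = 8273689 / 239540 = 34.54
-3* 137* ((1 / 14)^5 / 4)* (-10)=2055 / 1075648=0.00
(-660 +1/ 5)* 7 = -23093/ 5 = -4618.60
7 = 7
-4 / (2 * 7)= -2 / 7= -0.29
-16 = -16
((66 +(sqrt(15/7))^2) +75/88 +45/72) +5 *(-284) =-415917/308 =-1350.38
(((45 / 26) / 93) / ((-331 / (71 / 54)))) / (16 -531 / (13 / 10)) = 355 / 1884658392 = 0.00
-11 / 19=-0.58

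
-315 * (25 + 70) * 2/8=-29925/4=-7481.25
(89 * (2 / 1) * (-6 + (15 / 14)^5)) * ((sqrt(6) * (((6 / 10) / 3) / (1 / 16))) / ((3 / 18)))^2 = -758984743296 / 420175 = -1806353.88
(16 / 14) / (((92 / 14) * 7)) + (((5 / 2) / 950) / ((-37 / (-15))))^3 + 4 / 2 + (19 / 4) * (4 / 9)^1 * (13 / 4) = 286298112475619 / 32219168974272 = 8.89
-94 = -94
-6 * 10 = -60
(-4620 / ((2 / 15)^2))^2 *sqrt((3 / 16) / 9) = 22511671875 *sqrt(3) / 4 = 9747839862.70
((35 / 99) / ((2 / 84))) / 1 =490 / 33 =14.85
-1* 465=-465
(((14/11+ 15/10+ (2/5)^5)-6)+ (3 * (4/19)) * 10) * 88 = 16191004/59375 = 272.69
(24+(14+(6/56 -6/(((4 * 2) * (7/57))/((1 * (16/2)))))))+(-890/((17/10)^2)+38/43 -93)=-20421277/49708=-410.82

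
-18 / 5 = -3.60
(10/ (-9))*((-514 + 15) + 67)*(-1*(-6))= 2880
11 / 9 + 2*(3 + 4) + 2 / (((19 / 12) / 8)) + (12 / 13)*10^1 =76823 / 2223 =34.56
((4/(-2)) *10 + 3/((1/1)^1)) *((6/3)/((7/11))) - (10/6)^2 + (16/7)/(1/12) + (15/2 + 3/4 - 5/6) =-769/36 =-21.36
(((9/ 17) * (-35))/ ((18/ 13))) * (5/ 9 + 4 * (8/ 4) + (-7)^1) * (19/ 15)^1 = -12103/ 459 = -26.37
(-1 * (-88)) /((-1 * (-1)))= 88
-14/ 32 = -7/ 16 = -0.44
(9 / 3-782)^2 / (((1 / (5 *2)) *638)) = 3034205 / 319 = 9511.61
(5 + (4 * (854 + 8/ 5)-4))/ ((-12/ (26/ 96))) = -77.26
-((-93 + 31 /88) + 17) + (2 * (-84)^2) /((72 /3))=58401 /88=663.65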